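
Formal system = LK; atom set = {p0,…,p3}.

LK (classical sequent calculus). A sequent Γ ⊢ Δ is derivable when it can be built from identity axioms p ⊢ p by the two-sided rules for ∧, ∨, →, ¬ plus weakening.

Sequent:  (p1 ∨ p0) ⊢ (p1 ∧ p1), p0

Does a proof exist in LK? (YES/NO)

Derivation trace:
[∨L] (p1 ∨ p0) ⊢ (p1 ∧ p1), p0
  [∧R] p1 ⊢ (p1 ∧ p1)
    [Ax] p1 ⊢ p1
    [Ax] p1 ⊢ p1
  [Ax] p0 ⊢ p0

Result: YES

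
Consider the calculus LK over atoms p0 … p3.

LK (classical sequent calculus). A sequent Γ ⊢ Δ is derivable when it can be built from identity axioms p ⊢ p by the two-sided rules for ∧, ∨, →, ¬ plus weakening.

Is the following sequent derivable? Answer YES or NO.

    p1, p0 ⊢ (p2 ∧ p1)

Truth-table refutation:
  v=0000: Γ:[p1=F, p0=F] Δ:[(p2 ∧ p1)=F] refutes=False
  v=0001: Γ:[p1=F, p0=F] Δ:[(p2 ∧ p1)=F] refutes=False
  v=0010: Γ:[p1=F, p0=F] Δ:[(p2 ∧ p1)=F] refutes=False
  v=0011: Γ:[p1=F, p0=F] Δ:[(p2 ∧ p1)=F] refutes=False
  v=0100: Γ:[p1=T, p0=F] Δ:[(p2 ∧ p1)=F] refutes=False
  v=0101: Γ:[p1=T, p0=F] Δ:[(p2 ∧ p1)=F] refutes=False
  v=0110: Γ:[p1=T, p0=F] Δ:[(p2 ∧ p1)=T] refutes=False
  v=0111: Γ:[p1=T, p0=F] Δ:[(p2 ∧ p1)=T] refutes=False
  v=1000: Γ:[p1=F, p0=T] Δ:[(p2 ∧ p1)=F] refutes=False
  v=1001: Γ:[p1=F, p0=T] Δ:[(p2 ∧ p1)=F] refutes=False
  v=1010: Γ:[p1=F, p0=T] Δ:[(p2 ∧ p1)=F] refutes=False
  v=1011: Γ:[p1=F, p0=T] Δ:[(p2 ∧ p1)=F] refutes=False
  v=1100: Γ:[p1=T, p0=T] Δ:[(p2 ∧ p1)=F] refutes=True  ← countermodel

Result: NO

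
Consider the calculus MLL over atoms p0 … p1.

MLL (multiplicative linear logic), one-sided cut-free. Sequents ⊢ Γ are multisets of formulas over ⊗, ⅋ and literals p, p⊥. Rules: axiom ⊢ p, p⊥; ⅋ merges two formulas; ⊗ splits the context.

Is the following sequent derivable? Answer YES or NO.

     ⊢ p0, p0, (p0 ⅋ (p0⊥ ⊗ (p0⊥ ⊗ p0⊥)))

Proof tree:
[⅋]  ⊢ p0, p0, (p0 ⅋ (p0⊥ ⊗ (p0⊥ ⊗ p0⊥)))
  [⊗]  ⊢ p0, p0, p0, (p0⊥ ⊗ (p0⊥ ⊗ p0⊥))
    [Ax]  ⊢ p0, p0⊥
    [⊗]  ⊢ p0, p0, (p0⊥ ⊗ p0⊥)
      [Ax]  ⊢ p0, p0⊥
      [Ax]  ⊢ p0, p0⊥

Result: YES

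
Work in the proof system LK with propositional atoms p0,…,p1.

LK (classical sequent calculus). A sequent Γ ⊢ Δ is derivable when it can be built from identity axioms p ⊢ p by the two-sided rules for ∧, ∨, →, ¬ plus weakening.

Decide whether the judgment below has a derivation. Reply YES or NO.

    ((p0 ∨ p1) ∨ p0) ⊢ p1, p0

Derivation (root first):
[∨L] ((p0 ∨ p1) ∨ p0) ⊢ p1, p0
  [∨L] (p0 ∨ p1) ⊢ p1, p0
    [Ax] p0 ⊢ p0
    [Ax] p1 ⊢ p1
  [Ax] p0 ⊢ p0

Result: YES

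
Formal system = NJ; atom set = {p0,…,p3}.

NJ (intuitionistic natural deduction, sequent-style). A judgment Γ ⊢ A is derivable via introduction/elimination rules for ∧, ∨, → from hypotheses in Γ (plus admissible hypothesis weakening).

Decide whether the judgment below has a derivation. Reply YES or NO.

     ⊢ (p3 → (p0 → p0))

Derivation (root first):
[→I]  ⊢ (p3 → (p0 → p0))
  [Wk] p3 ⊢ (p0 → p0)
    [→I]  ⊢ (p0 → p0)
      [Ax] p0 ⊢ p0

Result: YES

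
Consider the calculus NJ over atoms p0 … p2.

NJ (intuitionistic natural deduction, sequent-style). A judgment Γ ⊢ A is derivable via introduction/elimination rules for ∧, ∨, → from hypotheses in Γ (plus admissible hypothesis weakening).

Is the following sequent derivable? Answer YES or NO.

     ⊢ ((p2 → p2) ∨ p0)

Derivation trace:
[∨I₁]  ⊢ ((p2 → p2) ∨ p0)
  [→I]  ⊢ (p2 → p2)
    [Ax] p2 ⊢ p2

Result: YES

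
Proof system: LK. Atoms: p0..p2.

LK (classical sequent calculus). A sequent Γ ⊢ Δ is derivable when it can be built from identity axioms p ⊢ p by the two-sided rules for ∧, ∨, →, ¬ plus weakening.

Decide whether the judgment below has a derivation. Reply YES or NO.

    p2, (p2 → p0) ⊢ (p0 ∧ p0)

Derivation trace:
[→L] p2, (p2 → p0) ⊢ (p0 ∧ p0)
  [Ax] p2 ⊢ p2
  [∧R] p0 ⊢ (p0 ∧ p0)
    [Ax] p0 ⊢ p0
    [Ax] p0 ⊢ p0

Result: YES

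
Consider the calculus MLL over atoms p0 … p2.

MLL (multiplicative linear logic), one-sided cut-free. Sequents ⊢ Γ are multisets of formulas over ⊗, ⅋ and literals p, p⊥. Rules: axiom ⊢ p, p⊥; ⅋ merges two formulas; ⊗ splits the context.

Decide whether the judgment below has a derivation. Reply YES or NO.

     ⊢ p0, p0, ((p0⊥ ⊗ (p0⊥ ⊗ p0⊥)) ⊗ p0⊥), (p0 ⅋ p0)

Derivation trace:
[⅋]  ⊢ p0, p0, ((p0⊥ ⊗ (p0⊥ ⊗ p0⊥)) ⊗ p0⊥), (p0 ⅋ p0)
  [⊗]  ⊢ p0, p0, p0, p0, ((p0⊥ ⊗ (p0⊥ ⊗ p0⊥)) ⊗ p0⊥)
    [⊗]  ⊢ p0, p0, p0, (p0⊥ ⊗ (p0⊥ ⊗ p0⊥))
      [Ax]  ⊢ p0, p0⊥
      [⊗]  ⊢ p0, p0, (p0⊥ ⊗ p0⊥)
        [Ax]  ⊢ p0, p0⊥
        [Ax]  ⊢ p0, p0⊥
    [Ax]  ⊢ p0, p0⊥

Result: YES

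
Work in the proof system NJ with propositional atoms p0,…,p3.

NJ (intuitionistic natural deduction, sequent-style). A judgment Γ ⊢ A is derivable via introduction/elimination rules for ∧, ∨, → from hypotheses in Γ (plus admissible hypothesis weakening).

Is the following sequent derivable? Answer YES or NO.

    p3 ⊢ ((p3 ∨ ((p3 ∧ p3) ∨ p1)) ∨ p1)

Proof tree:
[∨I₁] p3 ⊢ ((p3 ∨ ((p3 ∧ p3) ∨ p1)) ∨ p1)
  [∨I₂] p3 ⊢ (p3 ∨ ((p3 ∧ p3) ∨ p1))
    [∨I₁] p3 ⊢ ((p3 ∧ p3) ∨ p1)
      [∧I] p3 ⊢ (p3 ∧ p3)
        [Ax] p3 ⊢ p3
        [Ax] p3 ⊢ p3

Result: YES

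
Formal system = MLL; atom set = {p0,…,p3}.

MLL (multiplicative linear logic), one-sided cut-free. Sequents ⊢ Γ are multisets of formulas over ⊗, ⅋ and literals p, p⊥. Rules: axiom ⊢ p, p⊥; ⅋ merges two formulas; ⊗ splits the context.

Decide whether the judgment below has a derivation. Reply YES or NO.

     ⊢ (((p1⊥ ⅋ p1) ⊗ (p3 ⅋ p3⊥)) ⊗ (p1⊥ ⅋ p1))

Derivation (root first):
[⊗]  ⊢ (((p1⊥ ⅋ p1) ⊗ (p3 ⅋ p3⊥)) ⊗ (p1⊥ ⅋ p1))
  [⊗]  ⊢ ((p1⊥ ⅋ p1) ⊗ (p3 ⅋ p3⊥))
    [⅋]  ⊢ (p1⊥ ⅋ p1)
      [Ax]  ⊢ p1, p1⊥
    [⅋]  ⊢ (p3 ⅋ p3⊥)
      [Ax]  ⊢ p3, p3⊥
  [⅋]  ⊢ (p1⊥ ⅋ p1)
    [Ax]  ⊢ p1, p1⊥

Result: YES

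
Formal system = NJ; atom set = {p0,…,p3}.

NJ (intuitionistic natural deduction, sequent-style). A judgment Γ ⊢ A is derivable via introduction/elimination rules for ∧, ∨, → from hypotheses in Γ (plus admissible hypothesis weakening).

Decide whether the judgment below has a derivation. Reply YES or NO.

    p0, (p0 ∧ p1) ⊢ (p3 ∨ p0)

Derivation (root first):
[∨I₂] p0, (p0 ∧ p1) ⊢ (p3 ∨ p0)
  [Wk] p0, (p0 ∧ p1) ⊢ p0
    [Ax] p0 ⊢ p0

Result: YES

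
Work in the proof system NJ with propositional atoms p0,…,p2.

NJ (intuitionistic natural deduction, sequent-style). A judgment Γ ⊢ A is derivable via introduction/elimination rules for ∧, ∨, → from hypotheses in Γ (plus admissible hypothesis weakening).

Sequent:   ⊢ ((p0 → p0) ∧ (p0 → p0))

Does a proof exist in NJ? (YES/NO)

Derivation (root first):
[∧I]  ⊢ ((p0 → p0) ∧ (p0 → p0))
  [→I]  ⊢ (p0 → p0)
    [Ax] p0 ⊢ p0
  [→I]  ⊢ (p0 → p0)
    [Ax] p0 ⊢ p0

Result: YES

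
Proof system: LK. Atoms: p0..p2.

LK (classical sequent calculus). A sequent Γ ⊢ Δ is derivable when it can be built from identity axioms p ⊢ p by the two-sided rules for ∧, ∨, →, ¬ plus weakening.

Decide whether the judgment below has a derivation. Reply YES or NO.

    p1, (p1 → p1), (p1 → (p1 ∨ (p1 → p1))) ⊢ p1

Derivation trace:
[→L] p1, (p1 → p1), (p1 → (p1 ∨ (p1 → p1))) ⊢ p1
  [→L] p1, (p1 → p1) ⊢ p1
    [Ax] p1 ⊢ p1
    [Ax] p1 ⊢ p1
  [∨L] p1, (p1 ∨ (p1 → p1)) ⊢ p1
    [Ax] p1 ⊢ p1
    [→L] p1, (p1 → p1) ⊢ p1
      [Ax] p1 ⊢ p1
      [Ax] p1 ⊢ p1

Result: YES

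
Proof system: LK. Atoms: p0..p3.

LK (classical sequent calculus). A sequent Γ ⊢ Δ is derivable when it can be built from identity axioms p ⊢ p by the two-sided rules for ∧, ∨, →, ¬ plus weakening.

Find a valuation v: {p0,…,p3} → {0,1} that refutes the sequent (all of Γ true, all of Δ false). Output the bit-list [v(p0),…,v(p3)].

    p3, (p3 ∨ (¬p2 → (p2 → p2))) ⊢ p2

Truth-table refutation:
  v=0000: Γ:[p3=F, (p3 ∨ (¬p2 → (p2 → p2)))=T] Δ:[p2=F] refutes=False
  v=0001: Γ:[p3=T, (p3 ∨ (¬p2 → (p2 → p2)))=T] Δ:[p2=F] refutes=True  ← countermodel

Result: [0, 0, 0, 1]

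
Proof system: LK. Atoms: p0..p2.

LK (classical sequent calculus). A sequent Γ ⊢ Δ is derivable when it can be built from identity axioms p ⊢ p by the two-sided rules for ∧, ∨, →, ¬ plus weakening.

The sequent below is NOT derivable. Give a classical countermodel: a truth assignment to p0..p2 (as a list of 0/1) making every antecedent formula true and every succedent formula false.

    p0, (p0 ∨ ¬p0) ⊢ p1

Search for a countermodel by truth-table:
  v=000: Γ:[p0=F, (p0 ∨ ¬p0)=T] Δ:[p1=F] refutes=False
  v=001: Γ:[p0=F, (p0 ∨ ¬p0)=T] Δ:[p1=F] refutes=False
  v=010: Γ:[p0=F, (p0 ∨ ¬p0)=T] Δ:[p1=T] refutes=False
  v=011: Γ:[p0=F, (p0 ∨ ¬p0)=T] Δ:[p1=T] refutes=False
  v=100: Γ:[p0=T, (p0 ∨ ¬p0)=T] Δ:[p1=F] refutes=True  ← countermodel

Result: [1, 0, 0]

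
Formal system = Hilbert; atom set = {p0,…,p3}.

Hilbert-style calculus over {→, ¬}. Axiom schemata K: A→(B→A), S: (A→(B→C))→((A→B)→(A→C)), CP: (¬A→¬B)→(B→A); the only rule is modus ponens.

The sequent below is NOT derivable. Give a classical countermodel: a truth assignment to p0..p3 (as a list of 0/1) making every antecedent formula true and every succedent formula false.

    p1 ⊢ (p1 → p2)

Enumerate valuations to refute Γ ⊢ Δ:
  v=0000: Γ:[p1=F] Δ:[(p1 → p2)=T] refutes=False
  v=0001: Γ:[p1=F] Δ:[(p1 → p2)=T] refutes=False
  v=0010: Γ:[p1=F] Δ:[(p1 → p2)=T] refutes=False
  v=0011: Γ:[p1=F] Δ:[(p1 → p2)=T] refutes=False
  v=0100: Γ:[p1=T] Δ:[(p1 → p2)=F] refutes=True  ← countermodel

Result: [0, 1, 0, 0]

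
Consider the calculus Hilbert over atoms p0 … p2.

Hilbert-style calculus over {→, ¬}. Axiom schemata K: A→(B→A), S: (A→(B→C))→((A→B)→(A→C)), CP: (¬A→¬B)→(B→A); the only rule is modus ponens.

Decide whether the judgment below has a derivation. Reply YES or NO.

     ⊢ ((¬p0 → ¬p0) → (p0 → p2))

Enumerate valuations to refute Γ ⊢ Δ:
  v=000: Γ:[] Δ:[((¬p0 → ¬p0) → (p0 → p2))=T] refutes=False
  v=001: Γ:[] Δ:[((¬p0 → ¬p0) → (p0 → p2))=T] refutes=False
  v=010: Γ:[] Δ:[((¬p0 → ¬p0) → (p0 → p2))=T] refutes=False
  v=011: Γ:[] Δ:[((¬p0 → ¬p0) → (p0 → p2))=T] refutes=False
  v=100: Γ:[] Δ:[((¬p0 → ¬p0) → (p0 → p2))=F] refutes=True  ← countermodel

Result: NO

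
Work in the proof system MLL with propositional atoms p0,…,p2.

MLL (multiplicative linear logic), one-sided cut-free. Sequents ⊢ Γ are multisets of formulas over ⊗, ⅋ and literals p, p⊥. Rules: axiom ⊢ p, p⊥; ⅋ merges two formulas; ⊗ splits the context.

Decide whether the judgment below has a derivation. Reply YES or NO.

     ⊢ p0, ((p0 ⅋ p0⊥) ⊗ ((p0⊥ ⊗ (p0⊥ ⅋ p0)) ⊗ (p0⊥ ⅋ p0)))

Derivation (root first):
[⊗]  ⊢ p0, ((p0 ⅋ p0⊥) ⊗ ((p0⊥ ⊗ (p0⊥ ⅋ p0)) ⊗ (p0⊥ ⅋ p0)))
  [⅋]  ⊢ (p0 ⅋ p0⊥)
    [Ax]  ⊢ p0, p0⊥
  [⊗]  ⊢ p0, ((p0⊥ ⊗ (p0⊥ ⅋ p0)) ⊗ (p0⊥ ⅋ p0))
    [⊗]  ⊢ p0, (p0⊥ ⊗ (p0⊥ ⅋ p0))
      [Ax]  ⊢ p0, p0⊥
      [⅋]  ⊢ (p0⊥ ⅋ p0)
        [Ax]  ⊢ p0, p0⊥
    [⅋]  ⊢ (p0⊥ ⅋ p0)
      [Ax]  ⊢ p0, p0⊥

Result: YES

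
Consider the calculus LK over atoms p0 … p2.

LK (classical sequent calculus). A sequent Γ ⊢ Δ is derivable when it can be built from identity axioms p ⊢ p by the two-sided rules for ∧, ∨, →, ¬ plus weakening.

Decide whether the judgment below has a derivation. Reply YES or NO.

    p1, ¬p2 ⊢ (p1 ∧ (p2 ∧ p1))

Truth-table refutation:
  v=000: Γ:[p1=F, ¬p2=T] Δ:[(p1 ∧ (p2 ∧ p1))=F] refutes=False
  v=001: Γ:[p1=F, ¬p2=F] Δ:[(p1 ∧ (p2 ∧ p1))=F] refutes=False
  v=010: Γ:[p1=T, ¬p2=T] Δ:[(p1 ∧ (p2 ∧ p1))=F] refutes=True  ← countermodel

Result: NO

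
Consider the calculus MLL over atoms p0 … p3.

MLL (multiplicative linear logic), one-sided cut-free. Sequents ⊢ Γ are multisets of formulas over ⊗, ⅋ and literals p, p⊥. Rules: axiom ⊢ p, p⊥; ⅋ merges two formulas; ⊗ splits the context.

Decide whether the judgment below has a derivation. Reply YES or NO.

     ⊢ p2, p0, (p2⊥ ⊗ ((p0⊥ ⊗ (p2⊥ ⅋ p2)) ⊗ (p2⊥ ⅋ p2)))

Derivation trace:
[⊗]  ⊢ p2, p0, (p2⊥ ⊗ ((p0⊥ ⊗ (p2⊥ ⅋ p2)) ⊗ (p2⊥ ⅋ p2)))
  [Ax]  ⊢ p2, p2⊥
  [⊗]  ⊢ p0, ((p0⊥ ⊗ (p2⊥ ⅋ p2)) ⊗ (p2⊥ ⅋ p2))
    [⊗]  ⊢ p0, (p0⊥ ⊗ (p2⊥ ⅋ p2))
      [Ax]  ⊢ p0, p0⊥
      [⅋]  ⊢ (p2⊥ ⅋ p2)
        [Ax]  ⊢ p2, p2⊥
    [⅋]  ⊢ (p2⊥ ⅋ p2)
      [Ax]  ⊢ p2, p2⊥

Result: YES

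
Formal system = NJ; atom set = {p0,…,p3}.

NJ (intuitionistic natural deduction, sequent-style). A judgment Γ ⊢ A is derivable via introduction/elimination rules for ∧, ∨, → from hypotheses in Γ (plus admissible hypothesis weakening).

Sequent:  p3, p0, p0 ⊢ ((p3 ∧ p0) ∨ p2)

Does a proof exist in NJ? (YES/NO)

Derivation trace:
[Wk] p3, p0, p0 ⊢ ((p3 ∧ p0) ∨ p2)
  [∨I₁] p3, p0 ⊢ ((p3 ∧ p0) ∨ p2)
    [∧I] p3, p0 ⊢ (p3 ∧ p0)
      [Ax] p3 ⊢ p3
      [Ax] p0 ⊢ p0

Result: YES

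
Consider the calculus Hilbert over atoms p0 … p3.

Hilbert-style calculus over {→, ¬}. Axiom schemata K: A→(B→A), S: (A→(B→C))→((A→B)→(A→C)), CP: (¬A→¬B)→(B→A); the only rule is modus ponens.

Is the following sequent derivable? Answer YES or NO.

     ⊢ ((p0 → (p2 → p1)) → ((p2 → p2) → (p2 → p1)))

Truth-table refutation:
  v=0000: Γ:[] Δ:[((p0 → (p2 → p1)) → ((p2 → p2) → (p2 → p1)))=T] refutes=False
  v=0001: Γ:[] Δ:[((p0 → (p2 → p1)) → ((p2 → p2) → (p2 → p1)))=T] refutes=False
  v=0010: Γ:[] Δ:[((p0 → (p2 → p1)) → ((p2 → p2) → (p2 → p1)))=F] refutes=True  ← countermodel

Result: NO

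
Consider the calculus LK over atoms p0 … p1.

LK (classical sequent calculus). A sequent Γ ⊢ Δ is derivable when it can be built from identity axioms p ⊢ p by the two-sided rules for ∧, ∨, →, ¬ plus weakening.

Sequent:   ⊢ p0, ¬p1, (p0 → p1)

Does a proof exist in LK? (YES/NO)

Derivation trace:
[→R]  ⊢ p0, ¬p1, (p0 → p1)
  [¬R] p0 ⊢ p1, p0, ¬p1
    [WR] p1, p0 ⊢ p1, p0
      [WL] p1, p0 ⊢ p1
        [Ax] p1 ⊢ p1

Result: YES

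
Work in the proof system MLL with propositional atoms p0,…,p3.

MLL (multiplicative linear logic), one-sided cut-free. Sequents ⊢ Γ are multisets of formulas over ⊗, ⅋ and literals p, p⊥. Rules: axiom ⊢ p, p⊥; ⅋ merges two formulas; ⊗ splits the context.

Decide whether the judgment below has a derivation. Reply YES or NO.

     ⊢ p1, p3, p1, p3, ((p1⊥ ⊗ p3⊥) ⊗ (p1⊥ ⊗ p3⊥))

Derivation trace:
[⊗]  ⊢ p1, p3, p1, p3, ((p1⊥ ⊗ p3⊥) ⊗ (p1⊥ ⊗ p3⊥))
  [⊗]  ⊢ p1, p3, (p1⊥ ⊗ p3⊥)
    [Ax]  ⊢ p1, p1⊥
    [Ax]  ⊢ p3, p3⊥
  [⊗]  ⊢ p1, p3, (p1⊥ ⊗ p3⊥)
    [Ax]  ⊢ p1, p1⊥
    [Ax]  ⊢ p3, p3⊥

Result: YES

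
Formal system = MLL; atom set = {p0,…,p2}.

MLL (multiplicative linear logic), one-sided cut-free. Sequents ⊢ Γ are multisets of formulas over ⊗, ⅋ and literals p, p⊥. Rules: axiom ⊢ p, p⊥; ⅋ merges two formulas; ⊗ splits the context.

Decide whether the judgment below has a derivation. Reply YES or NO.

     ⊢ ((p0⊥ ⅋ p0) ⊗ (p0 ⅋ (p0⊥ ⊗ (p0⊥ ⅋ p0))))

Derivation (root first):
[⊗]  ⊢ ((p0⊥ ⅋ p0) ⊗ (p0 ⅋ (p0⊥ ⊗ (p0⊥ ⅋ p0))))
  [⅋]  ⊢ (p0⊥ ⅋ p0)
    [Ax]  ⊢ p0, p0⊥
  [⅋]  ⊢ (p0 ⅋ (p0⊥ ⊗ (p0⊥ ⅋ p0)))
    [⊗]  ⊢ p0, (p0⊥ ⊗ (p0⊥ ⅋ p0))
      [Ax]  ⊢ p0, p0⊥
      [⅋]  ⊢ (p0⊥ ⅋ p0)
        [Ax]  ⊢ p0, p0⊥

Result: YES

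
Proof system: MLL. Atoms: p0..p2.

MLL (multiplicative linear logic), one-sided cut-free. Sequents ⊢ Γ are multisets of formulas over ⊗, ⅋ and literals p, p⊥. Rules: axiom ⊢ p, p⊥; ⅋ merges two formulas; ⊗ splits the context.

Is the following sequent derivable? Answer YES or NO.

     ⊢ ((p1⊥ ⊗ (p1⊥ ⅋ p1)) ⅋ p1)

Derivation (root first):
[⅋]  ⊢ ((p1⊥ ⊗ (p1⊥ ⅋ p1)) ⅋ p1)
  [⊗]  ⊢ p1, (p1⊥ ⊗ (p1⊥ ⅋ p1))
    [Ax]  ⊢ p1, p1⊥
    [⅋]  ⊢ (p1⊥ ⅋ p1)
      [Ax]  ⊢ p1, p1⊥

Result: YES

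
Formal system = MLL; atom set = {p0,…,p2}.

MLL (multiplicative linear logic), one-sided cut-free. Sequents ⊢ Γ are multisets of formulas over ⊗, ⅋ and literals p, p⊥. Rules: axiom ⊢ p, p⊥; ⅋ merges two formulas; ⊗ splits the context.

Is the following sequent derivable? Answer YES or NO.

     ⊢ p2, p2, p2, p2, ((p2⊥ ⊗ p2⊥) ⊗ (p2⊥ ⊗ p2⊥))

Derivation (root first):
[⊗]  ⊢ p2, p2, p2, p2, ((p2⊥ ⊗ p2⊥) ⊗ (p2⊥ ⊗ p2⊥))
  [⊗]  ⊢ p2, p2, (p2⊥ ⊗ p2⊥)
    [Ax]  ⊢ p2, p2⊥
    [Ax]  ⊢ p2, p2⊥
  [⊗]  ⊢ p2, p2, (p2⊥ ⊗ p2⊥)
    [Ax]  ⊢ p2, p2⊥
    [Ax]  ⊢ p2, p2⊥

Result: YES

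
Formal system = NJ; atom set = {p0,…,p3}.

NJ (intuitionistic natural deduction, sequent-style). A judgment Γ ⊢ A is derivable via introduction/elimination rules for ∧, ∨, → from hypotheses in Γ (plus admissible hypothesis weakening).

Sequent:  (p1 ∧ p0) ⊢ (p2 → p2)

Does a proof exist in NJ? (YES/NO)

Proof tree:
[→I] (p1 ∧ p0) ⊢ (p2 → p2)
  [Wk] p2, (p1 ∧ p0) ⊢ p2
    [Ax] p2 ⊢ p2

Result: YES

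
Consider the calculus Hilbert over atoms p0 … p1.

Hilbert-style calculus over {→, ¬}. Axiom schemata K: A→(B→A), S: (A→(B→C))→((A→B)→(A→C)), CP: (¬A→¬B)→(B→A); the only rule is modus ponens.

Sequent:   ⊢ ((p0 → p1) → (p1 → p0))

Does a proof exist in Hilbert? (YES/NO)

Search for a countermodel by truth-table:
  v=00: Γ:[] Δ:[((p0 → p1) → (p1 → p0))=T] refutes=False
  v=01: Γ:[] Δ:[((p0 → p1) → (p1 → p0))=F] refutes=True  ← countermodel

Result: NO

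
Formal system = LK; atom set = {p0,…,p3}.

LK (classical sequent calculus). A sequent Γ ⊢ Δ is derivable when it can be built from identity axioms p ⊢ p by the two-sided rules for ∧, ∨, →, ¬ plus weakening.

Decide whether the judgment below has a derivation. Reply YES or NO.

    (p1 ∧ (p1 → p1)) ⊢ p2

Truth-table refutation:
  v=0000: Γ:[(p1 ∧ (p1 → p1))=F] Δ:[p2=F] refutes=False
  v=0001: Γ:[(p1 ∧ (p1 → p1))=F] Δ:[p2=F] refutes=False
  v=0010: Γ:[(p1 ∧ (p1 → p1))=F] Δ:[p2=T] refutes=False
  v=0011: Γ:[(p1 ∧ (p1 → p1))=F] Δ:[p2=T] refutes=False
  v=0100: Γ:[(p1 ∧ (p1 → p1))=T] Δ:[p2=F] refutes=True  ← countermodel

Result: NO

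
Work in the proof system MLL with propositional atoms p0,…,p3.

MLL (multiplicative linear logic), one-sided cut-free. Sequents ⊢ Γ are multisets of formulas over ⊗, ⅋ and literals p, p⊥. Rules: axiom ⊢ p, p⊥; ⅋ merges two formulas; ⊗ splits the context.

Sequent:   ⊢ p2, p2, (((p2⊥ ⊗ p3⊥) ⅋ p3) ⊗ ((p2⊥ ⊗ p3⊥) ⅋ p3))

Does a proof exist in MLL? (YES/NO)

Derivation trace:
[⊗]  ⊢ p2, p2, (((p2⊥ ⊗ p3⊥) ⅋ p3) ⊗ ((p2⊥ ⊗ p3⊥) ⅋ p3))
  [⅋]  ⊢ p2, ((p2⊥ ⊗ p3⊥) ⅋ p3)
    [⊗]  ⊢ p2, p3, (p2⊥ ⊗ p3⊥)
      [Ax]  ⊢ p2, p2⊥
      [Ax]  ⊢ p3, p3⊥
  [⅋]  ⊢ p2, ((p2⊥ ⊗ p3⊥) ⅋ p3)
    [⊗]  ⊢ p2, p3, (p2⊥ ⊗ p3⊥)
      [Ax]  ⊢ p2, p2⊥
      [Ax]  ⊢ p3, p3⊥

Result: YES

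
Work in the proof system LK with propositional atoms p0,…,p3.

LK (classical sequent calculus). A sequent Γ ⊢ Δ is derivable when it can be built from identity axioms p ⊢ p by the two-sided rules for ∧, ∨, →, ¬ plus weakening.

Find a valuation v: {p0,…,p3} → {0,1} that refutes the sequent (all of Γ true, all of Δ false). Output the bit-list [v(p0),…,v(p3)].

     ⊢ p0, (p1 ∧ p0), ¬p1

Truth-table refutation:
  v=0000: Γ:[] Δ:[p0=F, (p1 ∧ p0)=F, ¬p1=T] refutes=False
  v=0001: Γ:[] Δ:[p0=F, (p1 ∧ p0)=F, ¬p1=T] refutes=False
  v=0010: Γ:[] Δ:[p0=F, (p1 ∧ p0)=F, ¬p1=T] refutes=False
  v=0011: Γ:[] Δ:[p0=F, (p1 ∧ p0)=F, ¬p1=T] refutes=False
  v=0100: Γ:[] Δ:[p0=F, (p1 ∧ p0)=F, ¬p1=F] refutes=True  ← countermodel

Result: [0, 1, 0, 0]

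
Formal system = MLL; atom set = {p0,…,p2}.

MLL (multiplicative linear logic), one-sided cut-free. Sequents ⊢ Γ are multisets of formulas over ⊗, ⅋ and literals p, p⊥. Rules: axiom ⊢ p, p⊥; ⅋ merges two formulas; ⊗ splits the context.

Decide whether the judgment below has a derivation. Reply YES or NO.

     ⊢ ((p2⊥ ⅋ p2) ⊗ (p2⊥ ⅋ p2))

Derivation (root first):
[⊗]  ⊢ ((p2⊥ ⅋ p2) ⊗ (p2⊥ ⅋ p2))
  [⅋]  ⊢ (p2⊥ ⅋ p2)
    [Ax]  ⊢ p2, p2⊥
  [⅋]  ⊢ (p2⊥ ⅋ p2)
    [Ax]  ⊢ p2, p2⊥

Result: YES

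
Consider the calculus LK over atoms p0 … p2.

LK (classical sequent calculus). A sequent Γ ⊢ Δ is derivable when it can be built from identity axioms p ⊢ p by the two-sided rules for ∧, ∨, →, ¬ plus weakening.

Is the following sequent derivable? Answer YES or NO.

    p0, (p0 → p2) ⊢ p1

Truth-table refutation:
  v=000: Γ:[p0=F, (p0 → p2)=T] Δ:[p1=F] refutes=False
  v=001: Γ:[p0=F, (p0 → p2)=T] Δ:[p1=F] refutes=False
  v=010: Γ:[p0=F, (p0 → p2)=T] Δ:[p1=T] refutes=False
  v=011: Γ:[p0=F, (p0 → p2)=T] Δ:[p1=T] refutes=False
  v=100: Γ:[p0=T, (p0 → p2)=F] Δ:[p1=F] refutes=False
  v=101: Γ:[p0=T, (p0 → p2)=T] Δ:[p1=F] refutes=True  ← countermodel

Result: NO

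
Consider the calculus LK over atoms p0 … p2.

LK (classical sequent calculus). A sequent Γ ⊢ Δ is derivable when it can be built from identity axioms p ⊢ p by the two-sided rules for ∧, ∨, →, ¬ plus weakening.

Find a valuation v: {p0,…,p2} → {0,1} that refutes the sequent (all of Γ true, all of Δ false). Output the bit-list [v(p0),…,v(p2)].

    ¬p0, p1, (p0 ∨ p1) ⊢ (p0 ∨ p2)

Truth-table refutation:
  v=000: Γ:[¬p0=T, p1=F, (p0 ∨ p1)=F] Δ:[(p0 ∨ p2)=F] refutes=False
  v=001: Γ:[¬p0=T, p1=F, (p0 ∨ p1)=F] Δ:[(p0 ∨ p2)=T] refutes=False
  v=010: Γ:[¬p0=T, p1=T, (p0 ∨ p1)=T] Δ:[(p0 ∨ p2)=F] refutes=True  ← countermodel

Result: [0, 1, 0]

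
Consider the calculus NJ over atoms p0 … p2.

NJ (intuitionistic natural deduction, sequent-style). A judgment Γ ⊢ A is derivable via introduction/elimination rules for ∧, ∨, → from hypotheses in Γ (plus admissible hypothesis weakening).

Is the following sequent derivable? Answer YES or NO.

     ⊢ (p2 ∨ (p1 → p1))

Derivation trace:
[∨I₂]  ⊢ (p2 ∨ (p1 → p1))
  [→I]  ⊢ (p1 → p1)
    [Ax] p1 ⊢ p1

Result: YES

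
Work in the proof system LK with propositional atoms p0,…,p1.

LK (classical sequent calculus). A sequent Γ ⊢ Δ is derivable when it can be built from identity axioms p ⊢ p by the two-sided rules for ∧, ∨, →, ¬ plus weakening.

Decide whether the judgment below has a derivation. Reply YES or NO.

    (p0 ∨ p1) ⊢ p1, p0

Derivation (root first):
[∨L] (p0 ∨ p1) ⊢ p1, p0
  [WR] p0 ⊢ p0, p1
    [Ax] p0 ⊢ p0
  [Ax] p1 ⊢ p1

Result: YES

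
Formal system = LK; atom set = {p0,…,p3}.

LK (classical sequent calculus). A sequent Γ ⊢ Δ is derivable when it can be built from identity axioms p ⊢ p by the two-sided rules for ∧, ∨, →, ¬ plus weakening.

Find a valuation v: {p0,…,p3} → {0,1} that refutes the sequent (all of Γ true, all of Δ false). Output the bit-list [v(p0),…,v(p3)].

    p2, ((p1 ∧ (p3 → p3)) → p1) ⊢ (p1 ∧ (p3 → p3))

Search for a countermodel by truth-table:
  v=0000: Γ:[p2=F, ((p1 ∧ (p3 → p3)) → p1)=T] Δ:[(p1 ∧ (p3 → p3))=F] refutes=False
  v=0001: Γ:[p2=F, ((p1 ∧ (p3 → p3)) → p1)=T] Δ:[(p1 ∧ (p3 → p3))=F] refutes=False
  v=0010: Γ:[p2=T, ((p1 ∧ (p3 → p3)) → p1)=T] Δ:[(p1 ∧ (p3 → p3))=F] refutes=True  ← countermodel

Result: [0, 0, 1, 0]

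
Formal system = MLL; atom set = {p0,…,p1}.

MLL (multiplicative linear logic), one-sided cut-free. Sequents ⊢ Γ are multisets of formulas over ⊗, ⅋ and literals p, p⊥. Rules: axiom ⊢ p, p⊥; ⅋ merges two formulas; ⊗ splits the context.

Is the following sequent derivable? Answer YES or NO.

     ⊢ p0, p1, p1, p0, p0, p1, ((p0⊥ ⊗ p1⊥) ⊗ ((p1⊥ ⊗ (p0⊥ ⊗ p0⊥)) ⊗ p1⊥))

Derivation trace:
[⊗]  ⊢ p0, p1, p1, p0, p0, p1, ((p0⊥ ⊗ p1⊥) ⊗ ((p1⊥ ⊗ (p0⊥ ⊗ p0⊥)) ⊗ p1⊥))
  [⊗]  ⊢ p0, p1, (p0⊥ ⊗ p1⊥)
    [Ax]  ⊢ p0, p0⊥
    [Ax]  ⊢ p1, p1⊥
  [⊗]  ⊢ p1, p0, p0, p1, ((p1⊥ ⊗ (p0⊥ ⊗ p0⊥)) ⊗ p1⊥)
    [⊗]  ⊢ p1, p0, p0, (p1⊥ ⊗ (p0⊥ ⊗ p0⊥))
      [Ax]  ⊢ p1, p1⊥
      [⊗]  ⊢ p0, p0, (p0⊥ ⊗ p0⊥)
        [Ax]  ⊢ p0, p0⊥
        [Ax]  ⊢ p0, p0⊥
    [Ax]  ⊢ p1, p1⊥

Result: YES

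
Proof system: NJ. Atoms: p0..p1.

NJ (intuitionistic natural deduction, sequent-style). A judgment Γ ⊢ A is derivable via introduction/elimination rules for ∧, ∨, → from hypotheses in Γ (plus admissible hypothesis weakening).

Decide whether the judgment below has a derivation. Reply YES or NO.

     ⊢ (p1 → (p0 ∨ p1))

Proof tree:
[→I]  ⊢ (p1 → (p0 ∨ p1))
  [∨I₂] p1 ⊢ (p0 ∨ p1)
    [Ax] p1 ⊢ p1

Result: YES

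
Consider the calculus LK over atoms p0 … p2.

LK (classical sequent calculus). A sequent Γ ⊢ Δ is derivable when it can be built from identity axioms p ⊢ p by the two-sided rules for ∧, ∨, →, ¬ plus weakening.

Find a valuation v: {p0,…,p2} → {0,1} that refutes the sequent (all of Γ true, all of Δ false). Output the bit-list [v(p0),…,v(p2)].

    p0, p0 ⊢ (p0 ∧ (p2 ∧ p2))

Search for a countermodel by truth-table:
  v=000: Γ:[p0=F, p0=F] Δ:[(p0 ∧ (p2 ∧ p2))=F] refutes=False
  v=001: Γ:[p0=F, p0=F] Δ:[(p0 ∧ (p2 ∧ p2))=F] refutes=False
  v=010: Γ:[p0=F, p0=F] Δ:[(p0 ∧ (p2 ∧ p2))=F] refutes=False
  v=011: Γ:[p0=F, p0=F] Δ:[(p0 ∧ (p2 ∧ p2))=F] refutes=False
  v=100: Γ:[p0=T, p0=T] Δ:[(p0 ∧ (p2 ∧ p2))=F] refutes=True  ← countermodel

Result: [1, 0, 0]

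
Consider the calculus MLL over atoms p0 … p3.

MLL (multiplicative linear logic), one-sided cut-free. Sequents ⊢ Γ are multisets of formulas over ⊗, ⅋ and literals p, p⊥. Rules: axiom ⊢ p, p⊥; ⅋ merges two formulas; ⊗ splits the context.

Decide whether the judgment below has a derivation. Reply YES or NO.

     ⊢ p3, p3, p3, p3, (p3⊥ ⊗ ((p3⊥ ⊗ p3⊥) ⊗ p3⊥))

Derivation trace:
[⊗]  ⊢ p3, p3, p3, p3, (p3⊥ ⊗ ((p3⊥ ⊗ p3⊥) ⊗ p3⊥))
  [Ax]  ⊢ p3, p3⊥
  [⊗]  ⊢ p3, p3, p3, ((p3⊥ ⊗ p3⊥) ⊗ p3⊥)
    [⊗]  ⊢ p3, p3, (p3⊥ ⊗ p3⊥)
      [Ax]  ⊢ p3, p3⊥
      [Ax]  ⊢ p3, p3⊥
    [Ax]  ⊢ p3, p3⊥

Result: YES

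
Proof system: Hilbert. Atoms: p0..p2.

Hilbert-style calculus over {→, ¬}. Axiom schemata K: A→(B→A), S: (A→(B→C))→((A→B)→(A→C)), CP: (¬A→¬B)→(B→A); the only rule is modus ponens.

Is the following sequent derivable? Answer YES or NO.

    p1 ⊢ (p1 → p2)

Truth-table refutation:
  v=000: Γ:[p1=F] Δ:[(p1 → p2)=T] refutes=False
  v=001: Γ:[p1=F] Δ:[(p1 → p2)=T] refutes=False
  v=010: Γ:[p1=T] Δ:[(p1 → p2)=F] refutes=True  ← countermodel

Result: NO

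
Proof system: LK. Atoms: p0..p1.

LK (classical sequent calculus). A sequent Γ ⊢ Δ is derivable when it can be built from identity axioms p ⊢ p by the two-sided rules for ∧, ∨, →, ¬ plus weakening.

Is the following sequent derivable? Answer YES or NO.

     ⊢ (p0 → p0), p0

Derivation trace:
[WR]  ⊢ (p0 → p0), p0
  [→R]  ⊢ (p0 → p0)
    [Ax] p0 ⊢ p0

Result: YES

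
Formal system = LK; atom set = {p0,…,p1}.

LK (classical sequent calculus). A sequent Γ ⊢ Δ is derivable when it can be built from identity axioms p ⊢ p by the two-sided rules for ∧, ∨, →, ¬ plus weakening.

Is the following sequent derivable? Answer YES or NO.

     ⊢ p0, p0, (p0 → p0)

Proof tree:
[→R]  ⊢ p0, p0, (p0 → p0)
  [WR] p0 ⊢ p0, p0, p0
    [WR] p0 ⊢ p0, p0
      [Ax] p0 ⊢ p0

Result: YES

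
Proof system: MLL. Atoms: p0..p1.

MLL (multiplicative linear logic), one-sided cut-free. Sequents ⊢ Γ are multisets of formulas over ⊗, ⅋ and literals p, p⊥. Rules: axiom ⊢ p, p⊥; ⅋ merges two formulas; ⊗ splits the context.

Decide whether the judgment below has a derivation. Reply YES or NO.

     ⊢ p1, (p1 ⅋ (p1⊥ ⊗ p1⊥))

Derivation (root first):
[⅋]  ⊢ p1, (p1 ⅋ (p1⊥ ⊗ p1⊥))
  [⊗]  ⊢ p1, p1, (p1⊥ ⊗ p1⊥)
    [Ax]  ⊢ p1, p1⊥
    [Ax]  ⊢ p1, p1⊥

Result: YES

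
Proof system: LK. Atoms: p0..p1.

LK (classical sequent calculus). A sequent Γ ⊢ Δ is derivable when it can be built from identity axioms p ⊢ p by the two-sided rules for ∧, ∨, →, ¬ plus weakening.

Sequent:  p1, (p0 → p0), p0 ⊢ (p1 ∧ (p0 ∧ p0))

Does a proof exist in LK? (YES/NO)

Derivation trace:
[∧R] p1, (p0 → p0), p0 ⊢ (p1 ∧ (p0 ∧ p0))
  [Ax] p1 ⊢ p1
  [∧R] (p0 → p0), p0 ⊢ (p0 ∧ p0)
    [→L] p0, (p0 → p0) ⊢ p0
      [Ax] p0 ⊢ p0
      [Ax] p0 ⊢ p0
    [Ax] p0 ⊢ p0

Result: YES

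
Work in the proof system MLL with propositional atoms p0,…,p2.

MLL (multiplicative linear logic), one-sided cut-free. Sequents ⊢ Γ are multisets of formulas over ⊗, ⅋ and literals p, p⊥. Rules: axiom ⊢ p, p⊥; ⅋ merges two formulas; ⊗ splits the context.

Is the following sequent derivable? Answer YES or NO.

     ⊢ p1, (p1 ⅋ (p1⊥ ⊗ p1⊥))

Derivation trace:
[⅋]  ⊢ p1, (p1 ⅋ (p1⊥ ⊗ p1⊥))
  [⊗]  ⊢ p1, p1, (p1⊥ ⊗ p1⊥)
    [Ax]  ⊢ p1, p1⊥
    [Ax]  ⊢ p1, p1⊥

Result: YES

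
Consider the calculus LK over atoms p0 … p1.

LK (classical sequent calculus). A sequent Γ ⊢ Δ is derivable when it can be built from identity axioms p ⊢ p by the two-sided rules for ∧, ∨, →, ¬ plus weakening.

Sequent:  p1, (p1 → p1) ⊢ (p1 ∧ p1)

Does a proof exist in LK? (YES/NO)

Derivation (root first):
[∧R] p1, (p1 → p1) ⊢ (p1 ∧ p1)
  [→L] p1, (p1 → p1) ⊢ p1
    [Ax] p1 ⊢ p1
    [Ax] p1 ⊢ p1
  [→L] p1, (p1 → p1) ⊢ p1
    [Ax] p1 ⊢ p1
    [Ax] p1 ⊢ p1

Result: YES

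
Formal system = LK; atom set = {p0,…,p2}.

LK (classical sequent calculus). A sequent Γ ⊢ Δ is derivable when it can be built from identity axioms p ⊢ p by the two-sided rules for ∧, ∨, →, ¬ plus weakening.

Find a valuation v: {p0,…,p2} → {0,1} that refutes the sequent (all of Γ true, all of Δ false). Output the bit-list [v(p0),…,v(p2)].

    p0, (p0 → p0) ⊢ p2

Search for a countermodel by truth-table:
  v=000: Γ:[p0=F, (p0 → p0)=T] Δ:[p2=F] refutes=False
  v=001: Γ:[p0=F, (p0 → p0)=T] Δ:[p2=T] refutes=False
  v=010: Γ:[p0=F, (p0 → p0)=T] Δ:[p2=F] refutes=False
  v=011: Γ:[p0=F, (p0 → p0)=T] Δ:[p2=T] refutes=False
  v=100: Γ:[p0=T, (p0 → p0)=T] Δ:[p2=F] refutes=True  ← countermodel

Result: [1, 0, 0]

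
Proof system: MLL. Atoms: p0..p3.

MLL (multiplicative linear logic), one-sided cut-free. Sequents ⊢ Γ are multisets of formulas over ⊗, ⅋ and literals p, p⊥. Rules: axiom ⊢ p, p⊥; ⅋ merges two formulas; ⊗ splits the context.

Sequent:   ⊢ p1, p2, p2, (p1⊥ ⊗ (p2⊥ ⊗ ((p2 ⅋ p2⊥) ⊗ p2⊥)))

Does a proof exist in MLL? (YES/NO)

Proof tree:
[⊗]  ⊢ p1, p2, p2, (p1⊥ ⊗ (p2⊥ ⊗ ((p2 ⅋ p2⊥) ⊗ p2⊥)))
  [Ax]  ⊢ p1, p1⊥
  [⊗]  ⊢ p2, p2, (p2⊥ ⊗ ((p2 ⅋ p2⊥) ⊗ p2⊥))
    [Ax]  ⊢ p2, p2⊥
    [⊗]  ⊢ p2, ((p2 ⅋ p2⊥) ⊗ p2⊥)
      [⅋]  ⊢ (p2 ⅋ p2⊥)
        [Ax]  ⊢ p2, p2⊥
      [Ax]  ⊢ p2, p2⊥

Result: YES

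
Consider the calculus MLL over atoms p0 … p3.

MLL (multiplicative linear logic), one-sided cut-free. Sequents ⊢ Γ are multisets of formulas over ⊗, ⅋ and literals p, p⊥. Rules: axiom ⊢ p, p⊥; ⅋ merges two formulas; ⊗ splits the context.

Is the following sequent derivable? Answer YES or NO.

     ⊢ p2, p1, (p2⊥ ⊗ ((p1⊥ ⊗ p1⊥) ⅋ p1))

Proof tree:
[⊗]  ⊢ p2, p1, (p2⊥ ⊗ ((p1⊥ ⊗ p1⊥) ⅋ p1))
  [Ax]  ⊢ p2, p2⊥
  [⅋]  ⊢ p1, ((p1⊥ ⊗ p1⊥) ⅋ p1)
    [⊗]  ⊢ p1, p1, (p1⊥ ⊗ p1⊥)
      [Ax]  ⊢ p1, p1⊥
      [Ax]  ⊢ p1, p1⊥

Result: YES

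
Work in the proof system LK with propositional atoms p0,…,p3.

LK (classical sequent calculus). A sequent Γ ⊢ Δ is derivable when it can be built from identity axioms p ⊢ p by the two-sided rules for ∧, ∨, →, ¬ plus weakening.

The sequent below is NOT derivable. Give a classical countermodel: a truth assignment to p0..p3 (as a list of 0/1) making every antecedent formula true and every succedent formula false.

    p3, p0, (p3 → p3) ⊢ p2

Enumerate valuations to refute Γ ⊢ Δ:
  v=0000: Γ:[p3=F, p0=F, (p3 → p3)=T] Δ:[p2=F] refutes=False
  v=0001: Γ:[p3=T, p0=F, (p3 → p3)=T] Δ:[p2=F] refutes=False
  v=0010: Γ:[p3=F, p0=F, (p3 → p3)=T] Δ:[p2=T] refutes=False
  v=0011: Γ:[p3=T, p0=F, (p3 → p3)=T] Δ:[p2=T] refutes=False
  v=0100: Γ:[p3=F, p0=F, (p3 → p3)=T] Δ:[p2=F] refutes=False
  v=0101: Γ:[p3=T, p0=F, (p3 → p3)=T] Δ:[p2=F] refutes=False
  v=0110: Γ:[p3=F, p0=F, (p3 → p3)=T] Δ:[p2=T] refutes=False
  v=0111: Γ:[p3=T, p0=F, (p3 → p3)=T] Δ:[p2=T] refutes=False
  v=1000: Γ:[p3=F, p0=T, (p3 → p3)=T] Δ:[p2=F] refutes=False
  v=1001: Γ:[p3=T, p0=T, (p3 → p3)=T] Δ:[p2=F] refutes=True  ← countermodel

Result: [1, 0, 0, 1]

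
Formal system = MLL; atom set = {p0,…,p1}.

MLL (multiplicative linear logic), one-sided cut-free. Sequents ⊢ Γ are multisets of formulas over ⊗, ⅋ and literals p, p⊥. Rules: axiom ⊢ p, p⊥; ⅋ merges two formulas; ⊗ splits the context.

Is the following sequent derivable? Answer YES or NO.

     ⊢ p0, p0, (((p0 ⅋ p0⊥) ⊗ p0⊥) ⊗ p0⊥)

Derivation trace:
[⊗]  ⊢ p0, p0, (((p0 ⅋ p0⊥) ⊗ p0⊥) ⊗ p0⊥)
  [⊗]  ⊢ p0, ((p0 ⅋ p0⊥) ⊗ p0⊥)
    [⅋]  ⊢ (p0 ⅋ p0⊥)
      [Ax]  ⊢ p0, p0⊥
    [Ax]  ⊢ p0, p0⊥
  [Ax]  ⊢ p0, p0⊥

Result: YES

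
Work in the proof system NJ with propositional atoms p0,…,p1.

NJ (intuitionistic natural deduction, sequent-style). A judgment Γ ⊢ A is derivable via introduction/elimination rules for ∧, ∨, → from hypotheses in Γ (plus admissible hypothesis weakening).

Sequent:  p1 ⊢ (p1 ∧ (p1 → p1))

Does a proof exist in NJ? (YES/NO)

Derivation (root first):
[∧I] p1 ⊢ (p1 ∧ (p1 → p1))
  [Ax] p1 ⊢ p1
  [→I]  ⊢ (p1 → p1)
    [Ax] p1 ⊢ p1

Result: YES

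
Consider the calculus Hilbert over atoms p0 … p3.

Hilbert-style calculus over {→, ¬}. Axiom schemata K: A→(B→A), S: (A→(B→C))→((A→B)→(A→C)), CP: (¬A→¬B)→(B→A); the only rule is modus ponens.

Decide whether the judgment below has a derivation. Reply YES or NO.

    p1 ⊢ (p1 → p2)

Enumerate valuations to refute Γ ⊢ Δ:
  v=0000: Γ:[p1=F] Δ:[(p1 → p2)=T] refutes=False
  v=0001: Γ:[p1=F] Δ:[(p1 → p2)=T] refutes=False
  v=0010: Γ:[p1=F] Δ:[(p1 → p2)=T] refutes=False
  v=0011: Γ:[p1=F] Δ:[(p1 → p2)=T] refutes=False
  v=0100: Γ:[p1=T] Δ:[(p1 → p2)=F] refutes=True  ← countermodel

Result: NO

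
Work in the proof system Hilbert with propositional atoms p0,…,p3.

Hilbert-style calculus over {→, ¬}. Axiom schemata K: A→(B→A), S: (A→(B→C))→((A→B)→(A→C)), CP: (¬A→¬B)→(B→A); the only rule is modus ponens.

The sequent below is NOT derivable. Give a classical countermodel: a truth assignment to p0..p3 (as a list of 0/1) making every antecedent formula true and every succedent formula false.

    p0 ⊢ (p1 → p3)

Enumerate valuations to refute Γ ⊢ Δ:
  v=0000: Γ:[p0=F] Δ:[(p1 → p3)=T] refutes=False
  v=0001: Γ:[p0=F] Δ:[(p1 → p3)=T] refutes=False
  v=0010: Γ:[p0=F] Δ:[(p1 → p3)=T] refutes=False
  v=0011: Γ:[p0=F] Δ:[(p1 → p3)=T] refutes=False
  v=0100: Γ:[p0=F] Δ:[(p1 → p3)=F] refutes=False
  v=0101: Γ:[p0=F] Δ:[(p1 → p3)=T] refutes=False
  v=0110: Γ:[p0=F] Δ:[(p1 → p3)=F] refutes=False
  v=0111: Γ:[p0=F] Δ:[(p1 → p3)=T] refutes=False
  v=1000: Γ:[p0=T] Δ:[(p1 → p3)=T] refutes=False
  v=1001: Γ:[p0=T] Δ:[(p1 → p3)=T] refutes=False
  v=1010: Γ:[p0=T] Δ:[(p1 → p3)=T] refutes=False
  v=1011: Γ:[p0=T] Δ:[(p1 → p3)=T] refutes=False
  v=1100: Γ:[p0=T] Δ:[(p1 → p3)=F] refutes=True  ← countermodel

Result: [1, 1, 0, 0]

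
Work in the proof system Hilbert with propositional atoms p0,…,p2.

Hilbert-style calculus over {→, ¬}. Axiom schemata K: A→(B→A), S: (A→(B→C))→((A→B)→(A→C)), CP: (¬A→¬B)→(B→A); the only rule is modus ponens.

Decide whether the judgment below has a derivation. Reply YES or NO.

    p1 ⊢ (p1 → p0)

Truth-table refutation:
  v=000: Γ:[p1=F] Δ:[(p1 → p0)=T] refutes=False
  v=001: Γ:[p1=F] Δ:[(p1 → p0)=T] refutes=False
  v=010: Γ:[p1=T] Δ:[(p1 → p0)=F] refutes=True  ← countermodel

Result: NO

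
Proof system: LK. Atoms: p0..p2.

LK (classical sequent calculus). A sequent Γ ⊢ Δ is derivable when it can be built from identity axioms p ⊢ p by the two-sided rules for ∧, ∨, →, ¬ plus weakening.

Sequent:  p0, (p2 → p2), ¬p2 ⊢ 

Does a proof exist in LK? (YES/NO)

Enumerate valuations to refute Γ ⊢ Δ:
  v=000: Γ:[p0=F, (p2 → p2)=T, ¬p2=T] Δ:[] refutes=False
  v=001: Γ:[p0=F, (p2 → p2)=T, ¬p2=F] Δ:[] refutes=False
  v=010: Γ:[p0=F, (p2 → p2)=T, ¬p2=T] Δ:[] refutes=False
  v=011: Γ:[p0=F, (p2 → p2)=T, ¬p2=F] Δ:[] refutes=False
  v=100: Γ:[p0=T, (p2 → p2)=T, ¬p2=T] Δ:[] refutes=True  ← countermodel

Result: NO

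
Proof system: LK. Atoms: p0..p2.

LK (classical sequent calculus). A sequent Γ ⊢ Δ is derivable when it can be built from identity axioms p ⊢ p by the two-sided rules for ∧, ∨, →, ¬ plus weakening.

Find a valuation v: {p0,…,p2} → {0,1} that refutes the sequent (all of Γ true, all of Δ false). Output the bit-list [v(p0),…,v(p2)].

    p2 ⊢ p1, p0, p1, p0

Search for a countermodel by truth-table:
  v=000: Γ:[p2=F] Δ:[p1=F, p0=F, p1=F, p0=F] refutes=False
  v=001: Γ:[p2=T] Δ:[p1=F, p0=F, p1=F, p0=F] refutes=True  ← countermodel

Result: [0, 0, 1]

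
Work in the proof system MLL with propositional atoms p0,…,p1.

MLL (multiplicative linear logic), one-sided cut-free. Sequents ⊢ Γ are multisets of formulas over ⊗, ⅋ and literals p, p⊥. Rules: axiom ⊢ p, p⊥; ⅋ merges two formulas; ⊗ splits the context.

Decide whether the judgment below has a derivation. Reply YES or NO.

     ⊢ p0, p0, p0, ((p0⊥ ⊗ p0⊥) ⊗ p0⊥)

Derivation (root first):
[⊗]  ⊢ p0, p0, p0, ((p0⊥ ⊗ p0⊥) ⊗ p0⊥)
  [⊗]  ⊢ p0, p0, (p0⊥ ⊗ p0⊥)
    [Ax]  ⊢ p0, p0⊥
    [Ax]  ⊢ p0, p0⊥
  [Ax]  ⊢ p0, p0⊥

Result: YES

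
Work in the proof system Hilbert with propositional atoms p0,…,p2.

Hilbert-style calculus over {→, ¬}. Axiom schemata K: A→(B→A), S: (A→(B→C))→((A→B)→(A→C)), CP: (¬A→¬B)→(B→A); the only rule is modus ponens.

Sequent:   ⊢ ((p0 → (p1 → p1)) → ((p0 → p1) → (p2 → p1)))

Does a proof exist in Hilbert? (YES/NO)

Truth-table refutation:
  v=000: Γ:[] Δ:[((p0 → (p1 → p1)) → ((p0 → p1) → (p2 → p1)))=T] refutes=False
  v=001: Γ:[] Δ:[((p0 → (p1 → p1)) → ((p0 → p1) → (p2 → p1)))=F] refutes=True  ← countermodel

Result: NO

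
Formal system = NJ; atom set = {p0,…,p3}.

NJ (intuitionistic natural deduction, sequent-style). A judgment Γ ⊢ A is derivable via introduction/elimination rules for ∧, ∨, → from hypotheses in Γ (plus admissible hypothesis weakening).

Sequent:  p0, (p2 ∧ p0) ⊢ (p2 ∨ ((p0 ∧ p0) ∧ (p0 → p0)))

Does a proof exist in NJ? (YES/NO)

Derivation (root first):
[Wk] p0, (p2 ∧ p0) ⊢ (p2 ∨ ((p0 ∧ p0) ∧ (p0 → p0)))
  [∨I₂] p0 ⊢ (p2 ∨ ((p0 ∧ p0) ∧ (p0 → p0)))
    [∧I] p0 ⊢ ((p0 ∧ p0) ∧ (p0 → p0))
      [∧I] p0 ⊢ (p0 ∧ p0)
        [Ax] p0 ⊢ p0
        [Ax] p0 ⊢ p0
      [→I]  ⊢ (p0 → p0)
        [Ax] p0 ⊢ p0

Result: YES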